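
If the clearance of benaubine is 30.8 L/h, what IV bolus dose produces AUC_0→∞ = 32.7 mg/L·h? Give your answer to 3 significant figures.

Dose = 1010 mg

Dose_iv = CL × AUC_0→∞
     = 30.8 × 32.7 = 1007.16 mg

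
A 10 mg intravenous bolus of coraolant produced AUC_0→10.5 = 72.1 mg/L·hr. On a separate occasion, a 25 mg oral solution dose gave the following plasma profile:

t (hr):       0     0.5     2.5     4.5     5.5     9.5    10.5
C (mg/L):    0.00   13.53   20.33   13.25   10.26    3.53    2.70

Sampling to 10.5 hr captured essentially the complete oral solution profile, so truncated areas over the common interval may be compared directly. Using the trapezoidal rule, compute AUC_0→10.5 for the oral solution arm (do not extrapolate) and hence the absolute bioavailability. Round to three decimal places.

Trapezoidal AUC_0→10.5 (oral solution):
  [0→0.5]: (0.00+13.53)/2 × 0.5 = 3.3825
  [0.5→2.5]: (13.53+20.33)/2 × 2 = 33.86
  [2.5→4.5]: (20.33+13.25)/2 × 2 = 33.58
  [4.5→5.5]: (13.25+10.26)/2 × 1 = 11.755
  [5.5→9.5]: (10.26+3.53)/2 × 4 = 27.58
  [9.5→10.5]: (3.53+2.70)/2 × 1 = 3.115
  Sum = 113.2725 mg/L·hr
F = (AUC_ev/D_ev)/(AUC_iv/D_iv) = (113.2725/25)/(72.1/10) = 4.5309/7.21 = 0.6284

F = 0.628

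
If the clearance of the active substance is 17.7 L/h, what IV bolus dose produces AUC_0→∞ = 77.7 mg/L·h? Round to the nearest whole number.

Dose = 1375 mg

Dose_iv = CL × AUC_0→∞
     = 17.7 × 77.7 = 1375.29 mg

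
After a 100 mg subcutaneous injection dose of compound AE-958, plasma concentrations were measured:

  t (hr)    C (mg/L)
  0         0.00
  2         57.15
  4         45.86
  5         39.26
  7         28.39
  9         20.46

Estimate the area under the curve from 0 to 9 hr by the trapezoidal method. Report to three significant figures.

AUC = 319 mg/L·hr

Trapezoidal AUC_0→9:
  [0→2]: (0.00+57.15)/2 × 2 = 57.15
  [2→4]: (57.15+45.86)/2 × 2 = 103.01
  [4→5]: (45.86+39.26)/2 × 1 = 42.56
  [5→7]: (39.26+28.39)/2 × 2 = 67.65
  [7→9]: (28.39+20.46)/2 × 2 = 48.85
  Sum = 319.22 mg/L·hr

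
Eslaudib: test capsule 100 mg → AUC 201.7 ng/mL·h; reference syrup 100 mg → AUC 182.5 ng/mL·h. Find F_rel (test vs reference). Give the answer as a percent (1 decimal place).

F_rel = (AUC_test/D_test) / (AUC_ref/D_ref)
      = (201.7/100) / (182.5/100)
      = 2.017 / 1.825 = 1.1052 = 110.52%

F_rel = 110.5%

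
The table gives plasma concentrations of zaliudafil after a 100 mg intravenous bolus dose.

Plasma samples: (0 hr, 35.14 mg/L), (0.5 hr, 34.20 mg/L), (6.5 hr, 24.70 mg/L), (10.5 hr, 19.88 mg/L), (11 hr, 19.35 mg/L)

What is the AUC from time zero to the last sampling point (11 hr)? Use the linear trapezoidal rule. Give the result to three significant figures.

AUC = 293 mg/L·hr

Trapezoidal AUC_0→11:
  [0→0.5]: (35.14+34.20)/2 × 0.5 = 17.335
  [0.5→6.5]: (34.20+24.70)/2 × 6 = 176.7
  [6.5→10.5]: (24.70+19.88)/2 × 4 = 89.16
  [10.5→11]: (19.88+19.35)/2 × 0.5 = 9.8075
  Sum = 293.0025 mg/L·hr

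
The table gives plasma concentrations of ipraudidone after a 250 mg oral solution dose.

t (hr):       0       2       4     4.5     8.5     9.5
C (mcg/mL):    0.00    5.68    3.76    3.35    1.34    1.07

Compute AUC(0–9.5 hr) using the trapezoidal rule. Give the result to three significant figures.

Trapezoidal AUC_0→9.5:
  [0→2]: (0.00+5.68)/2 × 2 = 5.68
  [2→4]: (5.68+3.76)/2 × 2 = 9.44
  [4→4.5]: (3.76+3.35)/2 × 0.5 = 1.7775
  [4.5→8.5]: (3.35+1.34)/2 × 4 = 9.38
  [8.5→9.5]: (1.34+1.07)/2 × 1 = 1.205
  Sum = 27.4825 mcg/mL·hr

AUC = 27.5 mcg/mL·hr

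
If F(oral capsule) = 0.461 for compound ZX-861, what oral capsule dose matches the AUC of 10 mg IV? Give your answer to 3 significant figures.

D_oral = 21.7 mg

For equal systemic exposure: F × D_ev = D_iv
D_ev = D_iv / F = 10 / 0.461 = 21.692 mg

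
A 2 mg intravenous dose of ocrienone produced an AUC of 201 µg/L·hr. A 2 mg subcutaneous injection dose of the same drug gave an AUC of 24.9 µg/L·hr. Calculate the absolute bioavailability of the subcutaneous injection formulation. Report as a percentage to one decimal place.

F = 12.4%

F = (AUC_ev / D_ev) / (AUC_iv / D_iv)
  = (24.9/2) / (201/2)
  = 12.45 / 100.5 = 0.1239
  = 12.39%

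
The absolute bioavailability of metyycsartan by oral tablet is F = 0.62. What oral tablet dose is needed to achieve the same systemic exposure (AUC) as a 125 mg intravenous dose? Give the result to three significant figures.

For equal systemic exposure: F × D_ev = D_iv
D_ev = D_iv / F = 125 / 0.62 = 201.613 mg

D_oral = 202 mg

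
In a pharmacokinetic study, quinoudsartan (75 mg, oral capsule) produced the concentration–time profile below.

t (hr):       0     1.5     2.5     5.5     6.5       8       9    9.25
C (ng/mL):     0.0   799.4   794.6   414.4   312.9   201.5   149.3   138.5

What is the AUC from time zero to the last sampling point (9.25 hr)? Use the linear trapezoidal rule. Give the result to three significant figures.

AUC = 4170 ng/mL·hr

Trapezoidal AUC_0→9.25:
  [0→1.5]: (0.0+799.4)/2 × 1.5 = 599.55
  [1.5→2.5]: (799.4+794.6)/2 × 1 = 797.0
  [2.5→5.5]: (794.6+414.4)/2 × 3 = 1813.5
  [5.5→6.5]: (414.4+312.9)/2 × 1 = 363.65
  [6.5→8]: (312.9+201.5)/2 × 1.5 = 385.8
  [8→9]: (201.5+149.3)/2 × 1 = 175.4
  [9→9.25]: (149.3+138.5)/2 × 0.25 = 35.975
  Sum = 4170.875 ng/mL·hr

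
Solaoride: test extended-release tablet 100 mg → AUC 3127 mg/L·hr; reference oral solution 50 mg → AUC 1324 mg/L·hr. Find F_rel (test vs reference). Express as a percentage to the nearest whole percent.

F_rel = 118%

F_rel = (AUC_test/D_test) / (AUC_ref/D_ref)
      = (3127/100) / (1324/50)
      = 31.27 / 26.48 = 1.1809 = 118.09%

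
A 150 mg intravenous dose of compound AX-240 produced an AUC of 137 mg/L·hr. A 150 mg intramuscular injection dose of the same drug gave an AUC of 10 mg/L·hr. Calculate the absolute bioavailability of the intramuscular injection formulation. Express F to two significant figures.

F = 0.073

F = (AUC_ev / D_ev) / (AUC_iv / D_iv)
  = (10/150) / (137/150)
  = 0.0666667 / 0.913333 = 0.0730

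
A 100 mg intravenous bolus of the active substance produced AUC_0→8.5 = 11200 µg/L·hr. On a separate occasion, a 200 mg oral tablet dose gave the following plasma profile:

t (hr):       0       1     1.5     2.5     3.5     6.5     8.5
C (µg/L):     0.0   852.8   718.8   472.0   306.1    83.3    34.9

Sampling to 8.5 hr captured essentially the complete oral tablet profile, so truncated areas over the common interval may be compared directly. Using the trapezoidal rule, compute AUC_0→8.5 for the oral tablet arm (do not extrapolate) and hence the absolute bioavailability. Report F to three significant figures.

Trapezoidal AUC_0→8.5 (oral tablet):
  [0→1]: (0.0+852.8)/2 × 1 = 426.4
  [1→1.5]: (852.8+718.8)/2 × 0.5 = 392.9
  [1.5→2.5]: (718.8+472.0)/2 × 1 = 595.4
  [2.5→3.5]: (472.0+306.1)/2 × 1 = 389.05
  [3.5→6.5]: (306.1+83.3)/2 × 3 = 584.1
  [6.5→8.5]: (83.3+34.9)/2 × 2 = 118.2
  Sum = 2506.05 µg/L·hr
F = (AUC_ev/D_ev)/(AUC_iv/D_iv) = (2506.05/200)/(11200/100) = 12.53025/112 = 0.1119

F = 0.112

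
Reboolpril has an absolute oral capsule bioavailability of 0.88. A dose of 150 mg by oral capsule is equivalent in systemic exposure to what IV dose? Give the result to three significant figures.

Systemic exposure from an extravascular dose = F × D_ev, so the equivalent IV dose is F × D_ev.
D_iv = F × D_ev = 0.88 × 150 = 132 mg

D_iv = 132 mg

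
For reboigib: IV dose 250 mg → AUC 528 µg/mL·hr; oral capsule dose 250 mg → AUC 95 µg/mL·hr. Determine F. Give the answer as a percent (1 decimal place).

F = 18.0%

F = (AUC_ev / D_ev) / (AUC_iv / D_iv)
  = (95/250) / (528/250)
  = 0.38 / 2.112 = 0.1799
  = 17.99%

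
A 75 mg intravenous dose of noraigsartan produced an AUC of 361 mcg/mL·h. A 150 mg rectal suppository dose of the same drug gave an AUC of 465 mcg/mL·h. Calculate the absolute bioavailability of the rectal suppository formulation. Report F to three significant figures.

F = (AUC_ev / D_ev) / (AUC_iv / D_iv)
  = (465/150) / (361/75)
  = 3.1 / 4.81333 = 0.6440

F = 0.644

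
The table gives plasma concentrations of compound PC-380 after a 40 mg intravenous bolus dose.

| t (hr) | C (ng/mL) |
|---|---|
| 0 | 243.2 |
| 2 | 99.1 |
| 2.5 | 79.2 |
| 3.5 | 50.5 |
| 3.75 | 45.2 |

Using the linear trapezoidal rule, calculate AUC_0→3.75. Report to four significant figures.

AUC = 463.7 ng/mL·hr

Trapezoidal AUC_0→3.75:
  [0→2]: (243.2+99.1)/2 × 2 = 342.3
  [2→2.5]: (99.1+79.2)/2 × 0.5 = 44.575
  [2.5→3.5]: (79.2+50.5)/2 × 1 = 64.85
  [3.5→3.75]: (50.5+45.2)/2 × 0.25 = 11.9625
  Sum = 463.6875 ng/mL·hr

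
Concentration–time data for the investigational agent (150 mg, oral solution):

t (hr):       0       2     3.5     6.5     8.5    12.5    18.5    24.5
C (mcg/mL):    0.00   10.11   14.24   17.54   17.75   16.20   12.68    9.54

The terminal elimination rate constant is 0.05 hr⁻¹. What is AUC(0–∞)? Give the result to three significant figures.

Trapezoidal AUC_0→24.5:
  [0→2]: (0.00+10.11)/2 × 2 = 10.11
  [2→3.5]: (10.11+14.24)/2 × 1.5 = 18.2625
  [3.5→6.5]: (14.24+17.54)/2 × 3 = 47.67
  [6.5→8.5]: (17.54+17.75)/2 × 2 = 35.29
  [8.5→12.5]: (17.75+16.20)/2 × 4 = 67.9
  [12.5→18.5]: (16.20+12.68)/2 × 6 = 86.64
  [18.5→24.5]: (12.68+9.54)/2 × 6 = 66.66
  Sum = 332.5325 mcg/mL·hr
Extrapolated tail: C_last / k_e = 9.54 / 0.05 = 190.800
AUC_0→∞ = 332.5325 + 190.800 = 523.3325 mcg/mL·hr

AUC = 523 mcg/mL·hr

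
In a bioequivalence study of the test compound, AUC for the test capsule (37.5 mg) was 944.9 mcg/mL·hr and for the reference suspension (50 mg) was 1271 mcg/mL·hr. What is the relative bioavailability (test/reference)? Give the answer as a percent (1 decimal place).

F_rel = (AUC_test/D_test) / (AUC_ref/D_ref)
      = (944.9/37.5) / (1271/50)
      = 25.1973 / 25.42 = 0.9912 = 99.12%

F_rel = 99.1%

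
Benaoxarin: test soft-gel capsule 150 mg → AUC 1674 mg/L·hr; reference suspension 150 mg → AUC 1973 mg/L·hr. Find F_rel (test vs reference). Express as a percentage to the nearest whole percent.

F_rel = 85%

F_rel = (AUC_test/D_test) / (AUC_ref/D_ref)
      = (1674/150) / (1973/150)
      = 11.16 / 13.1533 = 0.8485 = 84.85%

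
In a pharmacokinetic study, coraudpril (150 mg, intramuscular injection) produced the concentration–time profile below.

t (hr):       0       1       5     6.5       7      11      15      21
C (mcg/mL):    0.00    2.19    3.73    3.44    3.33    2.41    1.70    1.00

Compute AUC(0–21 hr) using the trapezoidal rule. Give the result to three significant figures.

AUC = 47.8 mcg/mL·hr

Trapezoidal AUC_0→21:
  [0→1]: (0.00+2.19)/2 × 1 = 1.095
  [1→5]: (2.19+3.73)/2 × 4 = 11.84
  [5→6.5]: (3.73+3.44)/2 × 1.5 = 5.3775
  [6.5→7]: (3.44+3.33)/2 × 0.5 = 1.6925
  [7→11]: (3.33+2.41)/2 × 4 = 11.48
  [11→15]: (2.41+1.70)/2 × 4 = 8.22
  [15→21]: (1.70+1.00)/2 × 6 = 8.1
  Sum = 47.805 mcg/mL·hr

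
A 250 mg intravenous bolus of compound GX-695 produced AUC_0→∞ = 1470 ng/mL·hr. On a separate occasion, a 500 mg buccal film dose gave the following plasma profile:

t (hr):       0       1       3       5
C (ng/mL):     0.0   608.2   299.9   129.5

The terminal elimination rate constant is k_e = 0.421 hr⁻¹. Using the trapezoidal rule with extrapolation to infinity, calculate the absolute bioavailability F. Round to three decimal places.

F = 0.663

Trapezoidal AUC_0→5 (buccal film):
  [0→1]: (0.0+608.2)/2 × 1 = 304.1
  [1→3]: (608.2+299.9)/2 × 2 = 908.1
  [3→5]: (299.9+129.5)/2 × 2 = 429.4
  Sum = 1641.6 ng/mL·hr
Tail: C_last/k_e = 129.5/0.421 = 307.601
AUC_0→∞ (buccal film) = 1641.6 + 307.601 = 1949.201 ng/mL·hr
F = (AUC_ev/D_ev)/(AUC_iv/D_iv) = (1949.201/500)/(1470/250) = 3.898402/5.88 = 0.6630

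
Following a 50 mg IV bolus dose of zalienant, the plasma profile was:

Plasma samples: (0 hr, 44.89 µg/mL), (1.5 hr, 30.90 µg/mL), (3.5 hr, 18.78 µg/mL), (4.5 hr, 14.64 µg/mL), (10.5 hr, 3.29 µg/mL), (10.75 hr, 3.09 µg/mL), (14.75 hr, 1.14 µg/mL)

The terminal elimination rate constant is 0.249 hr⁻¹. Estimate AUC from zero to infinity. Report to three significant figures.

Trapezoidal AUC_0→14.75:
  [0→1.5]: (44.89+30.90)/2 × 1.5 = 56.8425
  [1.5→3.5]: (30.90+18.78)/2 × 2 = 49.68
  [3.5→4.5]: (18.78+14.64)/2 × 1 = 16.71
  [4.5→10.5]: (14.64+3.29)/2 × 6 = 53.79
  [10.5→10.75]: (3.29+3.09)/2 × 0.25 = 0.7975
  [10.75→14.75]: (3.09+1.14)/2 × 4 = 8.46
  Sum = 186.28 µg/mL·hr
Extrapolated tail: C_last / k_e = 1.14 / 0.249 = 4.578
AUC_0→∞ = 186.28 + 4.578 = 190.858 µg/mL·hr

AUC = 191 µg/mL·hr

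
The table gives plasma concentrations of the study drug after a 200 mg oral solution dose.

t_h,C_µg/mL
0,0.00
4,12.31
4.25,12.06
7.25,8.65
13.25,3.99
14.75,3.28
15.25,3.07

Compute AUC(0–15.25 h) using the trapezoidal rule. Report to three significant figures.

Trapezoidal AUC_0→15.25:
  [0→4]: (0.00+12.31)/2 × 4 = 24.62
  [4→4.25]: (12.31+12.06)/2 × 0.25 = 3.04625
  [4.25→7.25]: (12.06+8.65)/2 × 3 = 31.065
  [7.25→13.25]: (8.65+3.99)/2 × 6 = 37.92
  [13.25→14.75]: (3.99+3.28)/2 × 1.5 = 5.4525
  [14.75→15.25]: (3.28+3.07)/2 × 0.5 = 1.5875
  Sum = 103.69125 µg/mL·h

AUC = 104 µg/mL·h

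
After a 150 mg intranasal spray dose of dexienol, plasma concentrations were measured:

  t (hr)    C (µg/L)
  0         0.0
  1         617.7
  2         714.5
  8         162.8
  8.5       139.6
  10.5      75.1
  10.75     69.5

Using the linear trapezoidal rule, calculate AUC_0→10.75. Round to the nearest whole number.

Trapezoidal AUC_0→10.75:
  [0→1]: (0.0+617.7)/2 × 1 = 308.85
  [1→2]: (617.7+714.5)/2 × 1 = 666.1
  [2→8]: (714.5+162.8)/2 × 6 = 2631.9
  [8→8.5]: (162.8+139.6)/2 × 0.5 = 75.6
  [8.5→10.5]: (139.6+75.1)/2 × 2 = 214.7
  [10.5→10.75]: (75.1+69.5)/2 × 0.25 = 18.075
  Sum = 3915.225 µg/L·hr

AUC = 3915 µg/L·hr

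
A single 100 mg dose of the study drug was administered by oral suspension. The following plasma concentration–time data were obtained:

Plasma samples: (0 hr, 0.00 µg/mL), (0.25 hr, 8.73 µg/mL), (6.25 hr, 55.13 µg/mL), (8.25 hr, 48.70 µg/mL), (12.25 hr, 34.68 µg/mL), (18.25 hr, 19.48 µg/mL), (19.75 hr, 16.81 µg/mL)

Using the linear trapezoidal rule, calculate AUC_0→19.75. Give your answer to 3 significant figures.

AUC = 653 µg/mL·hr

Trapezoidal AUC_0→19.75:
  [0→0.25]: (0.00+8.73)/2 × 0.25 = 1.09125
  [0.25→6.25]: (8.73+55.13)/2 × 6 = 191.58
  [6.25→8.25]: (55.13+48.70)/2 × 2 = 103.83
  [8.25→12.25]: (48.70+34.68)/2 × 4 = 166.76
  [12.25→18.25]: (34.68+19.48)/2 × 6 = 162.48
  [18.25→19.75]: (19.48+16.81)/2 × 1.5 = 27.2175
  Sum = 652.95875 µg/mL·hr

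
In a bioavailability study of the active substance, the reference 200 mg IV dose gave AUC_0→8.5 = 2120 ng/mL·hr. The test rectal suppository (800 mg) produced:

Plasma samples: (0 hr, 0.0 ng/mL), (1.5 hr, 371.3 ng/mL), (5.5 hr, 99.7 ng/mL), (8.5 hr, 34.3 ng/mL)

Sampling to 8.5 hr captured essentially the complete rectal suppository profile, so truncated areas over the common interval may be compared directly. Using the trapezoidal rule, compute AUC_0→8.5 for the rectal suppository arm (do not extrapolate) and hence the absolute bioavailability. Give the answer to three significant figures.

Trapezoidal AUC_0→8.5 (rectal suppository):
  [0→1.5]: (0.0+371.3)/2 × 1.5 = 278.475
  [1.5→5.5]: (371.3+99.7)/2 × 4 = 942.0
  [5.5→8.5]: (99.7+34.3)/2 × 3 = 201.0
  Sum = 1421.475 ng/mL·hr
F = (AUC_ev/D_ev)/(AUC_iv/D_iv) = (1421.475/800)/(2120/200) = 1.77684/10.6 = 0.1676

F = 0.168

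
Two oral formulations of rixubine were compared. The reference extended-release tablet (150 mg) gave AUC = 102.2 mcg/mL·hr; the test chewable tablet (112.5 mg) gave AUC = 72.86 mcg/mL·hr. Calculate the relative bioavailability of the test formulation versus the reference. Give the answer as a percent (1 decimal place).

F_rel = 95.1%

F_rel = (AUC_test/D_test) / (AUC_ref/D_ref)
      = (72.86/112.5) / (102.2/150)
      = 0.647644 / 0.681333 = 0.9506 = 95.06%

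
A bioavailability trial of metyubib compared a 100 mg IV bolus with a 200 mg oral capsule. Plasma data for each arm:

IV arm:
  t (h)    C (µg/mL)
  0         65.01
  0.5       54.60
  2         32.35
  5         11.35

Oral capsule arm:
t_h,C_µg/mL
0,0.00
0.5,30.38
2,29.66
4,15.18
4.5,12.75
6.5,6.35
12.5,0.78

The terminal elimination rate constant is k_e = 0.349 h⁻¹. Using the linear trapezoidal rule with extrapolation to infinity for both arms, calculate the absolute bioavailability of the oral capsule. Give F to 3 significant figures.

Trapezoidal AUC_0→5 (IV):
  [0→0.5]: (65.01+54.60)/2 × 0.5 = 29.9025
  [0.5→2]: (54.60+32.35)/2 × 1.5 = 65.2125
  [2→5]: (32.35+11.35)/2 × 3 = 65.55
  Sum = 160.665 µg/mL·h
IV tail: 11.35/0.349 = 32.521; AUC_iv,0→∞ = 160.665 + 32.521 = 193.186 µg/mL·h
Trapezoidal AUC_0→12.5 (oral capsule):
  [0→0.5]: (0.00+30.38)/2 × 0.5 = 7.595
  [0.5→2]: (30.38+29.66)/2 × 1.5 = 45.03
  [2→4]: (29.66+15.18)/2 × 2 = 44.84
  [4→4.5]: (15.18+12.75)/2 × 0.5 = 6.9825
  [4.5→6.5]: (12.75+6.35)/2 × 2 = 19.1
  [6.5→12.5]: (6.35+0.78)/2 × 6 = 21.39
  Sum = 144.9375 µg/mL·h
oral capsule tail: 0.78/0.349 = 2.235; AUC_ev,0→∞ = 144.9375 + 2.235 = 147.1725 µg/mL·h
F = (AUC_ev/D_ev)/(AUC_iv/D_iv) = (147.1725/200)/(193.186/100) = 0.7358625/1.93186 = 0.3809

F = 0.381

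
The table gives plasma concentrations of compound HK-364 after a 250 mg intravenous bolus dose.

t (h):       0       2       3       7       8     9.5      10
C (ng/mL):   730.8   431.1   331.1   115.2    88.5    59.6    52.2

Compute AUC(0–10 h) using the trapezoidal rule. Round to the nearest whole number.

Trapezoidal AUC_0→10:
  [0→2]: (730.8+431.1)/2 × 2 = 1161.9
  [2→3]: (431.1+331.1)/2 × 1 = 381.1
  [3→7]: (331.1+115.2)/2 × 4 = 892.6
  [7→8]: (115.2+88.5)/2 × 1 = 101.85
  [8→9.5]: (88.5+59.6)/2 × 1.5 = 111.075
  [9.5→10]: (59.6+52.2)/2 × 0.5 = 27.95
  Sum = 2676.475 ng/mL·h

AUC = 2676 ng/mL·h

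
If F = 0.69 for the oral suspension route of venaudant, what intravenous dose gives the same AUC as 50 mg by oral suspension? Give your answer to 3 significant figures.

D_iv = 34.5 mg

Systemic exposure from an extravascular dose = F × D_ev, so the equivalent IV dose is F × D_ev.
D_iv = F × D_ev = 0.69 × 50 = 34.5 mg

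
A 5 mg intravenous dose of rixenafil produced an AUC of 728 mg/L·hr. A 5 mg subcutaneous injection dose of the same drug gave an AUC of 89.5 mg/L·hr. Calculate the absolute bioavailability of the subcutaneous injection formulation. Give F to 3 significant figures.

F = 0.123

F = (AUC_ev / D_ev) / (AUC_iv / D_iv)
  = (89.5/5) / (728/5)
  = 17.9 / 145.6 = 0.1229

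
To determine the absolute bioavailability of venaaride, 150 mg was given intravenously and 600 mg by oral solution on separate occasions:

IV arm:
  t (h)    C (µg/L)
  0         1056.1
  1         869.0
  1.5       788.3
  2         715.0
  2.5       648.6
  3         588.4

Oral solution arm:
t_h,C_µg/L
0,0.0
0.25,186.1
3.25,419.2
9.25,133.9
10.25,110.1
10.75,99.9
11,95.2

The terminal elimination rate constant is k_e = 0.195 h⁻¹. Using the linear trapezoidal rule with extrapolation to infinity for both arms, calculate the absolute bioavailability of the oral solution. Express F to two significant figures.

Trapezoidal AUC_0→3 (IV):
  [0→1]: (1056.1+869.0)/2 × 1 = 962.55
  [1→1.5]: (869.0+788.3)/2 × 0.5 = 414.325
  [1.5→2]: (788.3+715.0)/2 × 0.5 = 375.825
  [2→2.5]: (715.0+648.6)/2 × 0.5 = 340.9
  [2.5→3]: (648.6+588.4)/2 × 0.5 = 309.25
  Sum = 2402.85 µg/L·h
IV tail: 588.4/0.195 = 3017.436; AUC_iv,0→∞ = 2402.85 + 3017.436 = 5420.286 µg/L·h
Trapezoidal AUC_0→11 (oral solution):
  [0→0.25]: (0.0+186.1)/2 × 0.25 = 23.2625
  [0.25→3.25]: (186.1+419.2)/2 × 3 = 907.95
  [3.25→9.25]: (419.2+133.9)/2 × 6 = 1659.3
  [9.25→10.25]: (133.9+110.1)/2 × 1 = 122.0
  [10.25→10.75]: (110.1+99.9)/2 × 0.5 = 52.5
  [10.75→11]: (99.9+95.2)/2 × 0.25 = 24.3875
  Sum = 2789.4 µg/L·h
oral solution tail: 95.2/0.195 = 488.205; AUC_ev,0→∞ = 2789.4 + 488.205 = 3277.605 µg/L·h
F = (AUC_ev/D_ev)/(AUC_iv/D_iv) = (3277.605/600)/(5420.286/150) = 5.462675/36.13524 = 0.1512

F = 0.15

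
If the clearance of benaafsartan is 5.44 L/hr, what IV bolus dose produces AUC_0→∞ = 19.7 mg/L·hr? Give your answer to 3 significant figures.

Dose_iv = CL × AUC_0→∞
     = 5.44 × 19.7 = 107.168 mg

Dose = 107 mg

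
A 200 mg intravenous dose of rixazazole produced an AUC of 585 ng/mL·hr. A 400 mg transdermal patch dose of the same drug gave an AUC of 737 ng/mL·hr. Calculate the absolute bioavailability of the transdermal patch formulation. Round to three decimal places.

F = (AUC_ev / D_ev) / (AUC_iv / D_iv)
  = (737/400) / (585/200)
  = 1.8425 / 2.925 = 0.6299

F = 0.630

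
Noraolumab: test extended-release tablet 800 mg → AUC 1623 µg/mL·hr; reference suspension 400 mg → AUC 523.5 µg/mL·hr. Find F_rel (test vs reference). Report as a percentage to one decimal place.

F_rel = (AUC_test/D_test) / (AUC_ref/D_ref)
      = (1623/800) / (523.5/400)
      = 2.02875 / 1.30875 = 1.5501 = 155.01%

F_rel = 155.0%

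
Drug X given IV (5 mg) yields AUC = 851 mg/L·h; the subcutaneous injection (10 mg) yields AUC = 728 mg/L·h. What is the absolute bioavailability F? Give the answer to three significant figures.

F = 0.428

F = (AUC_ev / D_ev) / (AUC_iv / D_iv)
  = (728/10) / (851/5)
  = 72.8 / 170.2 = 0.4277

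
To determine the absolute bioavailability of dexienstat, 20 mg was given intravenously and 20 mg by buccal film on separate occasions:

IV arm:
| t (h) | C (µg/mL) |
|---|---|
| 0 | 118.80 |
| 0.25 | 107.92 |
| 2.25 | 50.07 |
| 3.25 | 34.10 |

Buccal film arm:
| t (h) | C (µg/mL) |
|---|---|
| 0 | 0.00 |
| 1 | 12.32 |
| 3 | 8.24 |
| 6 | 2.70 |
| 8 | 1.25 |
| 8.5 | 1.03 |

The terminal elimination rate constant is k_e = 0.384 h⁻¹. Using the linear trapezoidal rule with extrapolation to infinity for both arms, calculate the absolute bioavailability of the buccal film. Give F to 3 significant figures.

Trapezoidal AUC_0→3.25 (IV):
  [0→0.25]: (118.80+107.92)/2 × 0.25 = 28.34
  [0.25→2.25]: (107.92+50.07)/2 × 2 = 157.99
  [2.25→3.25]: (50.07+34.10)/2 × 1 = 42.085
  Sum = 228.415 µg/mL·h
IV tail: 34.10/0.384 = 88.802; AUC_iv,0→∞ = 228.415 + 88.802 = 317.217 µg/mL·h
Trapezoidal AUC_0→8.5 (buccal film):
  [0→1]: (0.00+12.32)/2 × 1 = 6.16
  [1→3]: (12.32+8.24)/2 × 2 = 20.56
  [3→6]: (8.24+2.70)/2 × 3 = 16.41
  [6→8]: (2.70+1.25)/2 × 2 = 3.95
  [8→8.5]: (1.25+1.03)/2 × 0.5 = 0.57
  Sum = 47.65 µg/mL·h
buccal film tail: 1.03/0.384 = 2.682; AUC_ev,0→∞ = 47.65 + 2.682 = 50.332 µg/mL·h
F = (AUC_ev/D_ev)/(AUC_iv/D_iv) = (50.332/20)/(317.217/20) = 2.5166/15.86085 = 0.1587

F = 0.159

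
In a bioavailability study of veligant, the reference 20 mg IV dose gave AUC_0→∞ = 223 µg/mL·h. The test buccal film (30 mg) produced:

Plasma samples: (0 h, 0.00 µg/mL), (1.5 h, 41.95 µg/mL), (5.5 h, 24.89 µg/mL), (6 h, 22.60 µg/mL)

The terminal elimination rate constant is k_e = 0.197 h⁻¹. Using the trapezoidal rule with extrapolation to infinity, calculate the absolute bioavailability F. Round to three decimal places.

Trapezoidal AUC_0→6 (buccal film):
  [0→1.5]: (0.00+41.95)/2 × 1.5 = 31.4625
  [1.5→5.5]: (41.95+24.89)/2 × 4 = 133.68
  [5.5→6]: (24.89+22.60)/2 × 0.5 = 11.8725
  Sum = 177.015 µg/mL·h
Tail: C_last/k_e = 22.60/0.197 = 114.721
AUC_0→∞ (buccal film) = 177.015 + 114.721 = 291.736 µg/mL·h
F = (AUC_ev/D_ev)/(AUC_iv/D_iv) = (291.736/30)/(223/20) = 9.72453/11.15 = 0.8722

F = 0.872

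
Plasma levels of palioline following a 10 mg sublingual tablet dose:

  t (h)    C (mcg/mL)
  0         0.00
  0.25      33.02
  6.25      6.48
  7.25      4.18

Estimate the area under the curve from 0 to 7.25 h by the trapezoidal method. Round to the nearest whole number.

Trapezoidal AUC_0→7.25:
  [0→0.25]: (0.00+33.02)/2 × 0.25 = 4.1275
  [0.25→6.25]: (33.02+6.48)/2 × 6 = 118.5
  [6.25→7.25]: (6.48+4.18)/2 × 1 = 5.33
  Sum = 127.9575 mcg/mL·h

AUC = 128 mcg/mL·h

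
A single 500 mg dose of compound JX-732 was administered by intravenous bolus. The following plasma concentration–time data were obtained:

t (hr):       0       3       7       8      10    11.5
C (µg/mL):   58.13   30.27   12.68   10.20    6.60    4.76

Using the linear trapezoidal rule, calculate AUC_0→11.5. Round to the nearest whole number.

AUC = 255 µg/mL·hr

Trapezoidal AUC_0→11.5:
  [0→3]: (58.13+30.27)/2 × 3 = 132.6
  [3→7]: (30.27+12.68)/2 × 4 = 85.9
  [7→8]: (12.68+10.20)/2 × 1 = 11.44
  [8→10]: (10.20+6.60)/2 × 2 = 16.8
  [10→11.5]: (6.60+4.76)/2 × 1.5 = 8.52
  Sum = 255.26 µg/mL·hr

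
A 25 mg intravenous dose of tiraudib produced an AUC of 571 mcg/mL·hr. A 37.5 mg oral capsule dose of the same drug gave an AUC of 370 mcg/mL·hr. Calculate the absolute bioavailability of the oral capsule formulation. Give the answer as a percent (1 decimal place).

F = (AUC_ev / D_ev) / (AUC_iv / D_iv)
  = (370/37.5) / (571/25)
  = 9.86667 / 22.84 = 0.4320
  = 43.20%

F = 43.2%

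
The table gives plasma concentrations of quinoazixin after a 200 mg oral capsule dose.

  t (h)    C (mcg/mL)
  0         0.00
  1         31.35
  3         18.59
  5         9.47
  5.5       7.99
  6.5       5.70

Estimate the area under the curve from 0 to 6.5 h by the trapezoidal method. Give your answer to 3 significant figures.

Trapezoidal AUC_0→6.5:
  [0→1]: (0.00+31.35)/2 × 1 = 15.675
  [1→3]: (31.35+18.59)/2 × 2 = 49.94
  [3→5]: (18.59+9.47)/2 × 2 = 28.06
  [5→5.5]: (9.47+7.99)/2 × 0.5 = 4.365
  [5.5→6.5]: (7.99+5.70)/2 × 1 = 6.845
  Sum = 104.885 mcg/mL·h

AUC = 105 mcg/mL·h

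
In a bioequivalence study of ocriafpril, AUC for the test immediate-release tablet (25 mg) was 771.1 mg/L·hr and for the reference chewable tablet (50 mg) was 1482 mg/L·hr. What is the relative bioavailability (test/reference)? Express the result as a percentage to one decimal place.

F_rel = (AUC_test/D_test) / (AUC_ref/D_ref)
      = (771.1/25) / (1482/50)
      = 30.844 / 29.64 = 1.0406 = 104.06%

F_rel = 104.1%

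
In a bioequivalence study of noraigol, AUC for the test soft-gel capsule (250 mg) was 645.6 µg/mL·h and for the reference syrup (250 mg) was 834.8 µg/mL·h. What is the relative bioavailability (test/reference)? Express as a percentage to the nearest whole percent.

F_rel = 77%

F_rel = (AUC_test/D_test) / (AUC_ref/D_ref)
      = (645.6/250) / (834.8/250)
      = 2.5824 / 3.3392 = 0.7734 = 77.34%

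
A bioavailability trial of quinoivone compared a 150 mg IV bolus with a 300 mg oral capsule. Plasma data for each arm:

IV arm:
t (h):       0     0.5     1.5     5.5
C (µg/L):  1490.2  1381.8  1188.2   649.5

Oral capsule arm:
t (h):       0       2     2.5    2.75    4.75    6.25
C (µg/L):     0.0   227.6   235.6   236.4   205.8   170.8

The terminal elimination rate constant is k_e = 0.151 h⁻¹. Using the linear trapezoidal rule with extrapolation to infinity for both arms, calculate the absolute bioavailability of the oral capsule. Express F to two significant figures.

Trapezoidal AUC_0→5.5 (IV):
  [0→0.5]: (1490.2+1381.8)/2 × 0.5 = 718.0
  [0.5→1.5]: (1381.8+1188.2)/2 × 1 = 1285.0
  [1.5→5.5]: (1188.2+649.5)/2 × 4 = 3675.4
  Sum = 5678.4 µg/L·h
IV tail: 649.5/0.151 = 4301.325; AUC_iv,0→∞ = 5678.4 + 4301.325 = 9979.725 µg/L·h
Trapezoidal AUC_0→6.25 (oral capsule):
  [0→2]: (0.0+227.6)/2 × 2 = 227.6
  [2→2.5]: (227.6+235.6)/2 × 0.5 = 115.8
  [2.5→2.75]: (235.6+236.4)/2 × 0.25 = 59.0
  [2.75→4.75]: (236.4+205.8)/2 × 2 = 442.2
  [4.75→6.25]: (205.8+170.8)/2 × 1.5 = 282.45
  Sum = 1127.05 µg/L·h
oral capsule tail: 170.8/0.151 = 1131.126; AUC_ev,0→∞ = 1127.05 + 1131.126 = 2258.176 µg/L·h
F = (AUC_ev/D_ev)/(AUC_iv/D_iv) = (2258.176/300)/(9979.725/150) = 7.52725/66.5315 = 0.1131

F = 0.11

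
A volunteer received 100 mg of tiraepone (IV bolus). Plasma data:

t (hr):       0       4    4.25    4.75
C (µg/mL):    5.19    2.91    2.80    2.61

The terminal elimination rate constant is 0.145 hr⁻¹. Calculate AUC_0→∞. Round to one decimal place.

AUC = 36.3 µg/mL·hr

Trapezoidal AUC_0→4.75:
  [0→4]: (5.19+2.91)/2 × 4 = 16.2
  [4→4.25]: (2.91+2.80)/2 × 0.25 = 0.71375
  [4.25→4.75]: (2.80+2.61)/2 × 0.5 = 1.3525
  Sum = 18.26625 µg/mL·hr
Extrapolated tail: C_last / k_e = 2.61 / 0.145 = 18.000
AUC_0→∞ = 18.26625 + 18.000 = 36.26625 µg/mL·hr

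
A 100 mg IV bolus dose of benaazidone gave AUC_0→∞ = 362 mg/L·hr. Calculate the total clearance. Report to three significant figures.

CL = 0.276 L/hr

CL = Dose_iv / AUC_0→∞
   = 100 / 362 = 0.276243 L/hr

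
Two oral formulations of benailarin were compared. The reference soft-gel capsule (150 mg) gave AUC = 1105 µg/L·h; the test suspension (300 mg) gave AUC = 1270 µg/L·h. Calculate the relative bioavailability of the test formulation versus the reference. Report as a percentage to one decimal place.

F_rel = (AUC_test/D_test) / (AUC_ref/D_ref)
      = (1270/300) / (1105/150)
      = 4.23333 / 7.36667 = 0.5747 = 57.47%

F_rel = 57.5%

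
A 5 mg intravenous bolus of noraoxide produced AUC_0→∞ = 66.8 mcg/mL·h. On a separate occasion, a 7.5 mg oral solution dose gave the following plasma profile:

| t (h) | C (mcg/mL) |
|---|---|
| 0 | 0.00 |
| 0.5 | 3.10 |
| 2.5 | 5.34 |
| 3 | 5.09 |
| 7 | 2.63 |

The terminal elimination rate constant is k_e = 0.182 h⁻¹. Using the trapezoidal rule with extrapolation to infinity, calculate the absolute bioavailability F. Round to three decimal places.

F = 0.416

Trapezoidal AUC_0→7 (oral solution):
  [0→0.5]: (0.00+3.10)/2 × 0.5 = 0.775
  [0.5→2.5]: (3.10+5.34)/2 × 2 = 8.44
  [2.5→3]: (5.34+5.09)/2 × 0.5 = 2.6075
  [3→7]: (5.09+2.63)/2 × 4 = 15.44
  Sum = 27.2625 mcg/mL·h
Tail: C_last/k_e = 2.63/0.182 = 14.451
AUC_0→∞ (oral solution) = 27.2625 + 14.451 = 41.7135 mcg/mL·h
F = (AUC_ev/D_ev)/(AUC_iv/D_iv) = (41.7135/7.5)/(66.8/5) = 5.5618/13.36 = 0.4163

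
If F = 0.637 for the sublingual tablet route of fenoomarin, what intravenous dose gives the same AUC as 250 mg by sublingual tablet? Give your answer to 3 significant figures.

Systemic exposure from an extravascular dose = F × D_ev, so the equivalent IV dose is F × D_ev.
D_iv = F × D_ev = 0.637 × 250 = 159.25 mg

D_iv = 159 mg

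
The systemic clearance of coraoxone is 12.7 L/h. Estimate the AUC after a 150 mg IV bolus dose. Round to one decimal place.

AUC = 11.8 mg/L·h

AUC_0→∞ = Dose_iv / CL
        = 150 / 12.7 = 11.811 mg/L·h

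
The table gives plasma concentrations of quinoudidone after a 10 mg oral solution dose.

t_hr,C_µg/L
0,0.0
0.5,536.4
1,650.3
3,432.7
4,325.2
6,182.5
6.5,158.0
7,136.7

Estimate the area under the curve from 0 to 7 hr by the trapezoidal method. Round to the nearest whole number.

AUC = 2559 µg/L·hr

Trapezoidal AUC_0→7:
  [0→0.5]: (0.0+536.4)/2 × 0.5 = 134.1
  [0.5→1]: (536.4+650.3)/2 × 0.5 = 296.675
  [1→3]: (650.3+432.7)/2 × 2 = 1083.0
  [3→4]: (432.7+325.2)/2 × 1 = 378.95
  [4→6]: (325.2+182.5)/2 × 2 = 507.7
  [6→6.5]: (182.5+158.0)/2 × 0.5 = 85.125
  [6.5→7]: (158.0+136.7)/2 × 0.5 = 73.675
  Sum = 2559.225 µg/L·hr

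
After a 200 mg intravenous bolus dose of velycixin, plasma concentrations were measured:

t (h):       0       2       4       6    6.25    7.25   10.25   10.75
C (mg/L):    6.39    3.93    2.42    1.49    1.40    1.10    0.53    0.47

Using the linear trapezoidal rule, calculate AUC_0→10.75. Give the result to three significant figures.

AUC = 24.9 mg/L·h

Trapezoidal AUC_0→10.75:
  [0→2]: (6.39+3.93)/2 × 2 = 10.32
  [2→4]: (3.93+2.42)/2 × 2 = 6.35
  [4→6]: (2.42+1.49)/2 × 2 = 3.91
  [6→6.25]: (1.49+1.40)/2 × 0.25 = 0.36125
  [6.25→7.25]: (1.40+1.10)/2 × 1 = 1.25
  [7.25→10.25]: (1.10+0.53)/2 × 3 = 2.445
  [10.25→10.75]: (0.53+0.47)/2 × 0.5 = 0.25
  Sum = 24.88625 mg/L·h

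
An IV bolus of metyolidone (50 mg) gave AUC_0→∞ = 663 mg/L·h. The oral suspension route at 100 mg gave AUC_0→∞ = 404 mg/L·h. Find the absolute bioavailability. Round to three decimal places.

F = (AUC_ev / D_ev) / (AUC_iv / D_iv)
  = (404/100) / (663/50)
  = 4.04 / 13.26 = 0.3047

F = 0.305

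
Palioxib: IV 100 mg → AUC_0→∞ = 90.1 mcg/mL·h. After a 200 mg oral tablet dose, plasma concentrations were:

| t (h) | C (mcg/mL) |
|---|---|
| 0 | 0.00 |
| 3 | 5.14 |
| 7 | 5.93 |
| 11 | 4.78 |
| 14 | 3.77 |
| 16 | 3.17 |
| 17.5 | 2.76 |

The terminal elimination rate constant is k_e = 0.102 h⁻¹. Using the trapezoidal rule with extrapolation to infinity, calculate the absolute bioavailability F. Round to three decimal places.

F = 0.569

Trapezoidal AUC_0→17.5 (oral tablet):
  [0→3]: (0.00+5.14)/2 × 3 = 7.71
  [3→7]: (5.14+5.93)/2 × 4 = 22.14
  [7→11]: (5.93+4.78)/2 × 4 = 21.42
  [11→14]: (4.78+3.77)/2 × 3 = 12.825
  [14→16]: (3.77+3.17)/2 × 2 = 6.94
  [16→17.5]: (3.17+2.76)/2 × 1.5 = 4.4475
  Sum = 75.4825 mcg/mL·h
Tail: C_last/k_e = 2.76/0.102 = 27.059
AUC_0→∞ (oral tablet) = 75.4825 + 27.059 = 102.5415 mcg/mL·h
F = (AUC_ev/D_ev)/(AUC_iv/D_iv) = (102.5415/200)/(90.1/100) = 0.5127075/0.901 = 0.5690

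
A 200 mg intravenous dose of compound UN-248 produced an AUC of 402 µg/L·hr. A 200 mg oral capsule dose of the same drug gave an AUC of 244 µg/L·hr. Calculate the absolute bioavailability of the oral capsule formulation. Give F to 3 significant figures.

F = 0.607

F = (AUC_ev / D_ev) / (AUC_iv / D_iv)
  = (244/200) / (402/200)
  = 1.22 / 2.01 = 0.6070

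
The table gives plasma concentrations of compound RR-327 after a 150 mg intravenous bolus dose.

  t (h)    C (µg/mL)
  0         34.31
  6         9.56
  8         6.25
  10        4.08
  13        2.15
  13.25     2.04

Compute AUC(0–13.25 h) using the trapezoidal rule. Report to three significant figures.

Trapezoidal AUC_0→13.25:
  [0→6]: (34.31+9.56)/2 × 6 = 131.61
  [6→8]: (9.56+6.25)/2 × 2 = 15.81
  [8→10]: (6.25+4.08)/2 × 2 = 10.33
  [10→13]: (4.08+2.15)/2 × 3 = 9.345
  [13→13.25]: (2.15+2.04)/2 × 0.25 = 0.52375
  Sum = 167.61875 µg/mL·h

AUC = 168 µg/mL·h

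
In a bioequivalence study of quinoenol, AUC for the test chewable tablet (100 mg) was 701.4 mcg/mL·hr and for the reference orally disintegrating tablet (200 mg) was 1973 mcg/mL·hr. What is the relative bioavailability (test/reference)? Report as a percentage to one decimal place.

F_rel = 71.1%

F_rel = (AUC_test/D_test) / (AUC_ref/D_ref)
      = (701.4/100) / (1973/200)
      = 7.014 / 9.865 = 0.7110 = 71.10%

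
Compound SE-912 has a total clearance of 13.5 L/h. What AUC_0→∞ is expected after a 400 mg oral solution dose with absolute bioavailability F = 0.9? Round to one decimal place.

AUC = 26.7 mg/L·h

AUC_0→∞ = F × Dose / CL
        = 0.9 × 400 / 13.5 = 26.6667 mg/L·h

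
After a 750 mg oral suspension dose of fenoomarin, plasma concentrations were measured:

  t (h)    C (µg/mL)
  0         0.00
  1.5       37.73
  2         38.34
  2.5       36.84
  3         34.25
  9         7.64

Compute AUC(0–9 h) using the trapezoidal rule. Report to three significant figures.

Trapezoidal AUC_0→9:
  [0→1.5]: (0.00+37.73)/2 × 1.5 = 28.2975
  [1.5→2]: (37.73+38.34)/2 × 0.5 = 19.0175
  [2→2.5]: (38.34+36.84)/2 × 0.5 = 18.795
  [2.5→3]: (36.84+34.25)/2 × 0.5 = 17.7725
  [3→9]: (34.25+7.64)/2 × 6 = 125.67
  Sum = 209.5525 µg/mL·h

AUC = 210 µg/mL·h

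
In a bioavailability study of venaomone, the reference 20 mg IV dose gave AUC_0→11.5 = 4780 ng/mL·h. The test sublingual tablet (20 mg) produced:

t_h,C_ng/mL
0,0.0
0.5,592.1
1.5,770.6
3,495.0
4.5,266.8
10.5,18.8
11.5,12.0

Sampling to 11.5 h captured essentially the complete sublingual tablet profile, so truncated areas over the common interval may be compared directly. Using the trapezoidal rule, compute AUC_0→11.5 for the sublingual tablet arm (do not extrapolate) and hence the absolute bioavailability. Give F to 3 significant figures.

F = 0.674

Trapezoidal AUC_0→11.5 (sublingual tablet):
  [0→0.5]: (0.0+592.1)/2 × 0.5 = 148.025
  [0.5→1.5]: (592.1+770.6)/2 × 1 = 681.35
  [1.5→3]: (770.6+495.0)/2 × 1.5 = 949.2
  [3→4.5]: (495.0+266.8)/2 × 1.5 = 571.35
  [4.5→10.5]: (266.8+18.8)/2 × 6 = 856.8
  [10.5→11.5]: (18.8+12.0)/2 × 1 = 15.4
  Sum = 3222.125 ng/mL·h
F = (AUC_ev/D_ev)/(AUC_iv/D_iv) = (3222.125/20)/(4780/20) = 161.10625/239 = 0.6741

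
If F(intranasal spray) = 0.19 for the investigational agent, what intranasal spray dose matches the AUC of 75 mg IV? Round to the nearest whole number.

D_intranasal = 395 mg

For equal systemic exposure: F × D_ev = D_iv
D_ev = D_iv / F = 75 / 0.19 = 394.737 mg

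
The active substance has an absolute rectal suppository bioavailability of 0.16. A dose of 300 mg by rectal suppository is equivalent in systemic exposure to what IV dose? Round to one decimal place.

D_iv = 48.0 mg

Systemic exposure from an extravascular dose = F × D_ev, so the equivalent IV dose is F × D_ev.
D_iv = F × D_ev = 0.16 × 300 = 48 mg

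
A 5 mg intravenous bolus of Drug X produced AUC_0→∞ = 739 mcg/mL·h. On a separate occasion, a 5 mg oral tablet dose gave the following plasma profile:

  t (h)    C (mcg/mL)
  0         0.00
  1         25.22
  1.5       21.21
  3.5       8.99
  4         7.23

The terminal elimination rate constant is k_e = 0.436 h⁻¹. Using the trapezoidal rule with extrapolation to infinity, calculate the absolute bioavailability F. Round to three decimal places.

F = 0.102

Trapezoidal AUC_0→4 (oral tablet):
  [0→1]: (0.00+25.22)/2 × 1 = 12.61
  [1→1.5]: (25.22+21.21)/2 × 0.5 = 11.6075
  [1.5→3.5]: (21.21+8.99)/2 × 2 = 30.2
  [3.5→4]: (8.99+7.23)/2 × 0.5 = 4.055
  Sum = 58.4725 mcg/mL·h
Tail: C_last/k_e = 7.23/0.436 = 16.583
AUC_0→∞ (oral tablet) = 58.4725 + 16.583 = 75.0555 mcg/mL·h
F = (AUC_ev/D_ev)/(AUC_iv/D_iv) = (75.0555/5)/(739/5) = 15.0111/147.8 = 0.1016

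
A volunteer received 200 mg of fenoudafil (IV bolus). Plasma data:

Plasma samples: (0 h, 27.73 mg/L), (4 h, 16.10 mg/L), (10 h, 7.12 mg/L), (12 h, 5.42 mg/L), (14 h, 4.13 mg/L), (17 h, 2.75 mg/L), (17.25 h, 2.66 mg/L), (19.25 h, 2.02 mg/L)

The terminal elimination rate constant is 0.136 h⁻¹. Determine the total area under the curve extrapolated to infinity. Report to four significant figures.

AUC = 209.9 mg/L·h

Trapezoidal AUC_0→19.25:
  [0→4]: (27.73+16.10)/2 × 4 = 87.66
  [4→10]: (16.10+7.12)/2 × 6 = 69.66
  [10→12]: (7.12+5.42)/2 × 2 = 12.54
  [12→14]: (5.42+4.13)/2 × 2 = 9.55
  [14→17]: (4.13+2.75)/2 × 3 = 10.32
  [17→17.25]: (2.75+2.66)/2 × 0.25 = 0.67625
  [17.25→19.25]: (2.66+2.02)/2 × 2 = 4.68
  Sum = 195.08625 mg/L·h
Extrapolated tail: C_last / k_e = 2.02 / 0.136 = 14.853
AUC_0→∞ = 195.08625 + 14.853 = 209.93925 mg/L·h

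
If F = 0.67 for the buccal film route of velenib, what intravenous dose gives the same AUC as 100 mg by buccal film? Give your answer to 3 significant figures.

D_iv = 67.0 mg

Systemic exposure from an extravascular dose = F × D_ev, so the equivalent IV dose is F × D_ev.
D_iv = F × D_ev = 0.67 × 100 = 67 mg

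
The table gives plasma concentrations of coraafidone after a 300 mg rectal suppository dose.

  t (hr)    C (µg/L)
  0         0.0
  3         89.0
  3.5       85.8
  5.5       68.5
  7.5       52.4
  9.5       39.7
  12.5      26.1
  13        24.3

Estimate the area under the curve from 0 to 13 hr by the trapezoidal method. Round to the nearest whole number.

Trapezoidal AUC_0→13:
  [0→3]: (0.0+89.0)/2 × 3 = 133.5
  [3→3.5]: (89.0+85.8)/2 × 0.5 = 43.7
  [3.5→5.5]: (85.8+68.5)/2 × 2 = 154.3
  [5.5→7.5]: (68.5+52.4)/2 × 2 = 120.9
  [7.5→9.5]: (52.4+39.7)/2 × 2 = 92.1
  [9.5→12.5]: (39.7+26.1)/2 × 3 = 98.7
  [12.5→13]: (26.1+24.3)/2 × 0.5 = 12.6
  Sum = 655.8 µg/L·hr

AUC = 656 µg/L·hr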